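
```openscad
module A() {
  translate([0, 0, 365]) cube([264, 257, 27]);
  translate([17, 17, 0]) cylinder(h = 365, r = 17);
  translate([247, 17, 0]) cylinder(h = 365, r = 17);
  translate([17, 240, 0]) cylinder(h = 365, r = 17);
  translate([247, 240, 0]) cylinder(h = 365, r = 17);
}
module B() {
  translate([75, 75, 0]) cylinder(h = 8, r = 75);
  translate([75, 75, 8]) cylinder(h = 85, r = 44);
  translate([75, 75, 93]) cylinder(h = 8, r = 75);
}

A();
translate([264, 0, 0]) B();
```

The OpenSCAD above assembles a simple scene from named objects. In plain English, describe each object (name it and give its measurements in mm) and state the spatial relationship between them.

A is a four-legged stool. The seat is 264×257 mm, 27 mm thick, top at z = 392 mm. It stands on four round legs, each 34 mm in diameter, from z = 0 to the seat underside, each leg's axis is inset half a diameter from the nearest pair of seat edges (so the leg's bounding box is flush with the corner).

B is a spool: two coaxial disc flanges of radius 75 mm and thickness 8 mm, joined by a core cylinder of radius 44 mm and height 85 mm. The lower flange rests on z = 0 and the three cylinders share a vertical axis.

The spool is against the stool's +x side, with their −y faces flush.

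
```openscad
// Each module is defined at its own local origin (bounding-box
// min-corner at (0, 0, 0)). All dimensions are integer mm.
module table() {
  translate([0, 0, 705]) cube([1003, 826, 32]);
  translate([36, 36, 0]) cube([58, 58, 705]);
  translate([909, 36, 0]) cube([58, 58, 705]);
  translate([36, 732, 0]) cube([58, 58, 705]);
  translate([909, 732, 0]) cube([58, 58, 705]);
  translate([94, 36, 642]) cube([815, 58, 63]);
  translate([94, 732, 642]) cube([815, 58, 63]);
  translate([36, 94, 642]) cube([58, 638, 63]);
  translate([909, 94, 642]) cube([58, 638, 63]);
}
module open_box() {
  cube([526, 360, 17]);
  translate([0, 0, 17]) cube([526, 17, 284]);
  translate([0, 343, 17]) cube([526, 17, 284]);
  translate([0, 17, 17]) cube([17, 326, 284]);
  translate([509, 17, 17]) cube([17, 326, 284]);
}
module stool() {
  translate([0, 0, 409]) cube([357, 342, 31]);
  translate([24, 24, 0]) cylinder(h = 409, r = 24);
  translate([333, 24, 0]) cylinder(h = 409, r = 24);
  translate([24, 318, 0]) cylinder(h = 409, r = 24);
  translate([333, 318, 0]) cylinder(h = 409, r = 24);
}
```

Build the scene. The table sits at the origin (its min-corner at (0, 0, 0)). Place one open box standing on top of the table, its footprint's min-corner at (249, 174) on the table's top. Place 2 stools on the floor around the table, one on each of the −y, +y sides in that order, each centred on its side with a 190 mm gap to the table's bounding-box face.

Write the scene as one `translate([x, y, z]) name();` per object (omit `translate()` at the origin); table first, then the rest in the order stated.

table();
translate([249, 174, 737]) open_box();
translate([323, -532, 0]) stool();
translate([323, 1016, 0]) stool();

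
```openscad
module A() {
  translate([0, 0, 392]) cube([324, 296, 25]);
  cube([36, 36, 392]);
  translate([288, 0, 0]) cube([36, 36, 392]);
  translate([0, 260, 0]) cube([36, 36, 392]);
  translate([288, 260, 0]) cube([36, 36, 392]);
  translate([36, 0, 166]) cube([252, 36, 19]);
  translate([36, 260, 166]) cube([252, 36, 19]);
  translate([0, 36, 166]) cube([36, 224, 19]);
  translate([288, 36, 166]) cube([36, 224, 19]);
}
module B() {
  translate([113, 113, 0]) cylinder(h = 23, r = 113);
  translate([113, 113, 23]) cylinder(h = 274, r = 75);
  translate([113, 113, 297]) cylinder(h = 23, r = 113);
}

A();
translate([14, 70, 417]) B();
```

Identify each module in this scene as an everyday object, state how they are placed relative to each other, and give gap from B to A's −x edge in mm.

A is a stool. B is a spool. The spool is on top of the stool. The gap from the spool to the stool's −x edge is 14 mm.

The spool's min-x is at 14; the stool's min-x is 0; gap = 14 mm.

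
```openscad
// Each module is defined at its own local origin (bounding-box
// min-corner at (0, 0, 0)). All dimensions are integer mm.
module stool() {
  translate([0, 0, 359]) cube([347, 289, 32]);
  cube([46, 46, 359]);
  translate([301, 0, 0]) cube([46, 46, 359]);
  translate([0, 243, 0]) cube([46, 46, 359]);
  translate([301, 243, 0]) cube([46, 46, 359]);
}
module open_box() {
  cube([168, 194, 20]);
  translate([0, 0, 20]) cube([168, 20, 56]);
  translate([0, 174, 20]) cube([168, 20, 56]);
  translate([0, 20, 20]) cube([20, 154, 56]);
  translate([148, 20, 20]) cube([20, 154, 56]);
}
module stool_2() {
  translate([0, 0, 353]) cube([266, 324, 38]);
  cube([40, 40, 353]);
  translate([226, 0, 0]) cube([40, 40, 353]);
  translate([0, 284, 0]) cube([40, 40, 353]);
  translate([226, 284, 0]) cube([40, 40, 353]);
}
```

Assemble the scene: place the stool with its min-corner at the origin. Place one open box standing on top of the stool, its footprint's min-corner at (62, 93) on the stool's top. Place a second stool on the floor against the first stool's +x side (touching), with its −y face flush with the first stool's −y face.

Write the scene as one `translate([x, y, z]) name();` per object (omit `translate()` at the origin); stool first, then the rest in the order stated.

stool();
translate([62, 93, 391]) open_box();
translate([347, 0, 0]) stool_2();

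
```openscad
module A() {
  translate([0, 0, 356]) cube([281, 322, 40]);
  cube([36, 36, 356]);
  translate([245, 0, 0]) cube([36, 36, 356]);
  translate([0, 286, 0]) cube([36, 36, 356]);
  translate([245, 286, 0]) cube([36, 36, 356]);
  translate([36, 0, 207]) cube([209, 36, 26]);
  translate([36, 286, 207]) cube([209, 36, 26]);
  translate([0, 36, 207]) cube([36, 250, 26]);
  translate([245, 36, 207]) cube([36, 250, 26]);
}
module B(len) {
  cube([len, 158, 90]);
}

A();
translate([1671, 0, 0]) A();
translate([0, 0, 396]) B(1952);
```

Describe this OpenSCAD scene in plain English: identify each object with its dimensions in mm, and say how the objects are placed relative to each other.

A is a four-legged stool. The seat is a 281×322×40 mm slab whose top surface is at z = 396 mm; four square legs, each 36×36 mm in cross-section, run from the floor (z = 0) to the underside of the seat, each flush with a corner of the seat. Four stretchers, 36 mm wide and 26 mm tall, connect adjacent legs with their undersides at z = 207 mm, each running between the inner faces of the legs it joins and aligned with the legs' outer faces on the other axis.

B is a rectangular beam 1952 mm long (x), 158 mm deep (y), 90 mm thick (z).

The beam spans the tops of two stools placed 1390 mm apart, resting at z = 396 mm.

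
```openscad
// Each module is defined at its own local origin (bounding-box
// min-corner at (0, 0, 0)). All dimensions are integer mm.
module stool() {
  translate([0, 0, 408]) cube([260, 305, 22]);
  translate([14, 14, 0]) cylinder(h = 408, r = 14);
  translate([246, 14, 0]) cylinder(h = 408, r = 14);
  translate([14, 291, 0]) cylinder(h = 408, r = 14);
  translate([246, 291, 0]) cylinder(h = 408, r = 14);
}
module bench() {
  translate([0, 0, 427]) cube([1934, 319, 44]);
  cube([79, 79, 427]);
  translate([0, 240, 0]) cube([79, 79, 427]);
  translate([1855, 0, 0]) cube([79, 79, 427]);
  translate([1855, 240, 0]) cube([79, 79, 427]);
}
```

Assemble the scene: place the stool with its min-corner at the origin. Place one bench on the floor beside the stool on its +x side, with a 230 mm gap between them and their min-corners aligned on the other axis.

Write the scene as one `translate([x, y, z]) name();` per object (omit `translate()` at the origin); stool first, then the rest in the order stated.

stool();
translate([490, 0, 0]) bench();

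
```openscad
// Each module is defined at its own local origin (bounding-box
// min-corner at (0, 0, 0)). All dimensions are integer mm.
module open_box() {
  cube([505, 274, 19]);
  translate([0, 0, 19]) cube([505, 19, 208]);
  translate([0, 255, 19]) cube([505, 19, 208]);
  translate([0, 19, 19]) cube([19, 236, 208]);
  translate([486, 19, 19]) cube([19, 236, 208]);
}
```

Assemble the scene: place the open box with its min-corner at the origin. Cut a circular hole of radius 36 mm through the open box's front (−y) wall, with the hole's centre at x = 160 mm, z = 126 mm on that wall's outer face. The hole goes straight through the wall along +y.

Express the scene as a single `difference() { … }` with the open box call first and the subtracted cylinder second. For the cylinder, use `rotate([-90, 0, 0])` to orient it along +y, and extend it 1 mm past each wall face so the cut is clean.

difference() {
  open_box();
  translate([160, -1, 126]) rotate([-90, 0, 0]) cylinder(h = 21, r = 36);
}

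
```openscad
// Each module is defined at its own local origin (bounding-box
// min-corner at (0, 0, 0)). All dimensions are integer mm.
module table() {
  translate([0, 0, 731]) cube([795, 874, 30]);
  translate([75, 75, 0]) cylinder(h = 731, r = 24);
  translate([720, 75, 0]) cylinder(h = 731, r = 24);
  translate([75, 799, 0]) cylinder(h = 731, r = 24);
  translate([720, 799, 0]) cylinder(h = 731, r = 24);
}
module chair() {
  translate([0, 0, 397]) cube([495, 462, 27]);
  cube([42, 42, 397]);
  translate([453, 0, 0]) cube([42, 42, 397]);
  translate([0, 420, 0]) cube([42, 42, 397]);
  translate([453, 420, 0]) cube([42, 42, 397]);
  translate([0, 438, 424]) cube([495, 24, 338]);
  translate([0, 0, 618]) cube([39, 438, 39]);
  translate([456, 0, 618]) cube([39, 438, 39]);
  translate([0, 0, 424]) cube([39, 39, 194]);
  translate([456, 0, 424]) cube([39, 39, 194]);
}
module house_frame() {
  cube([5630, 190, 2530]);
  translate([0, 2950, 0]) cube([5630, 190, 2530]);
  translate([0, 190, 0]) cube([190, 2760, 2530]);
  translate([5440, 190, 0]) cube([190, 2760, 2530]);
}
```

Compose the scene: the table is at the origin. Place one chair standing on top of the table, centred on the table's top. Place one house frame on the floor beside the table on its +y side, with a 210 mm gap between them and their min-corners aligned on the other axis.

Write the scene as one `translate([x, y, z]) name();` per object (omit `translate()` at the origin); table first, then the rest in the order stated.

table();
translate([150, 206, 761]) chair();
translate([0, 1084, 0]) house_frame();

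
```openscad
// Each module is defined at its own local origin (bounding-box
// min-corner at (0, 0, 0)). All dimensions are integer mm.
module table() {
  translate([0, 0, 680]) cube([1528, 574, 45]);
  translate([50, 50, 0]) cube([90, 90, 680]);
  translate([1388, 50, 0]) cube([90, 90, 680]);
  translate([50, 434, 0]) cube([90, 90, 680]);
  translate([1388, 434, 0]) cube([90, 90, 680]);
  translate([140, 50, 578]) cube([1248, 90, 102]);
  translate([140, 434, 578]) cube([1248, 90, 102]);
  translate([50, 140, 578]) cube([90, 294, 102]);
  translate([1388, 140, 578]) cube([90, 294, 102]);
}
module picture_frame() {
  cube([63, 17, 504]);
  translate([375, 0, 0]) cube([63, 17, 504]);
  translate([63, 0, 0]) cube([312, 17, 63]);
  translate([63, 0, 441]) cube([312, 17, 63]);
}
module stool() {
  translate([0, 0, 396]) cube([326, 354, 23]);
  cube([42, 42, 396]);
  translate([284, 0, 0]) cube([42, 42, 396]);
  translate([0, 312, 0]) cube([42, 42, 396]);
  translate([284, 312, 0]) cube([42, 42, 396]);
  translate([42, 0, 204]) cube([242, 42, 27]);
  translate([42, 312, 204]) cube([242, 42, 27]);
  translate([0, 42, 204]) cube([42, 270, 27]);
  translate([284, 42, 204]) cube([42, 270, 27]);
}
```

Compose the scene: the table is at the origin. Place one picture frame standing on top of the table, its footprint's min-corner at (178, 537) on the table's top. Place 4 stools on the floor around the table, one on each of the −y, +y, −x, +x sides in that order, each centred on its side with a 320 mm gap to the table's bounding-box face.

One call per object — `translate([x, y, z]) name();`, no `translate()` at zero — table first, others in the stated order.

table();
translate([178, 537, 725]) picture_frame();
translate([601, -674, 0]) stool();
translate([601, 894, 0]) stool();
translate([-646, 110, 0]) stool();
translate([1848, 110, 0]) stool();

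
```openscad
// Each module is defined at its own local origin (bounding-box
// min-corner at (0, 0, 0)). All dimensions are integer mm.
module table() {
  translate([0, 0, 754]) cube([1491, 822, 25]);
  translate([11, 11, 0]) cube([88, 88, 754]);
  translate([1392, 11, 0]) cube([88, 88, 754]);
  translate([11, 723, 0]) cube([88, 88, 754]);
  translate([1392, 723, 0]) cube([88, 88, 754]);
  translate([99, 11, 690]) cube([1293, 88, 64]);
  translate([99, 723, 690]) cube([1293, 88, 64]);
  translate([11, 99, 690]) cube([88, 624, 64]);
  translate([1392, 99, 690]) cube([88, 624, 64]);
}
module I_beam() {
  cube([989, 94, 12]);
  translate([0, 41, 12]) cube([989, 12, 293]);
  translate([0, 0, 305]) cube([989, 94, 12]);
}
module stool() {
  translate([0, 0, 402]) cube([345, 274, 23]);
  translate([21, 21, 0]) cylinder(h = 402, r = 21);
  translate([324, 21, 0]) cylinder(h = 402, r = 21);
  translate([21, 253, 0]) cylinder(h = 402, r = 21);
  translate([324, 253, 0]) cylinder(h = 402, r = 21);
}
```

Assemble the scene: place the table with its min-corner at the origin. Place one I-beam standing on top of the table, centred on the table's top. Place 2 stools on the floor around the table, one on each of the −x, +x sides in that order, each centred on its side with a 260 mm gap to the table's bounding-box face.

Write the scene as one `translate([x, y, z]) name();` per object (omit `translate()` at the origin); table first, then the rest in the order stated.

table();
translate([251, 364, 779]) I_beam();
translate([-605, 274, 0]) stool();
translate([1751, 274, 0]) stool();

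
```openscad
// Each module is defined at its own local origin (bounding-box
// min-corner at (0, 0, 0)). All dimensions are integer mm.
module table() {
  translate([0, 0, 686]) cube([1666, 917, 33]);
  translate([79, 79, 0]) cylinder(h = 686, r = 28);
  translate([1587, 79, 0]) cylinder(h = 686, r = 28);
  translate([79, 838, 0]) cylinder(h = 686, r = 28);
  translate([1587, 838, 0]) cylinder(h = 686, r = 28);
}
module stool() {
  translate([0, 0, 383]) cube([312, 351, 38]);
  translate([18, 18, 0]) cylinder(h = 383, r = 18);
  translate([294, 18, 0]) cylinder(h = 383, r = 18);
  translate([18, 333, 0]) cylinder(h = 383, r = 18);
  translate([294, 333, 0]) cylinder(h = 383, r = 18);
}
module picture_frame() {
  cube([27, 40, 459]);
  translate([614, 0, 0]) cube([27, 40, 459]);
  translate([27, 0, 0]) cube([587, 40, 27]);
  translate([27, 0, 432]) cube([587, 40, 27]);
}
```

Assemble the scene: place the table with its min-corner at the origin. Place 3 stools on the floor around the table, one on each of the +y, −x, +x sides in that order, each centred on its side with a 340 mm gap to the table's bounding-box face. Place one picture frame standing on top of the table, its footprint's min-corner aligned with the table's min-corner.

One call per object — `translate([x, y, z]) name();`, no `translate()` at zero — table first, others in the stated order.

table();
translate([677, 1257, 0]) stool();
translate([-652, 283, 0]) stool();
translate([2006, 283, 0]) stool();
translate([0, 0, 719]) picture_frame();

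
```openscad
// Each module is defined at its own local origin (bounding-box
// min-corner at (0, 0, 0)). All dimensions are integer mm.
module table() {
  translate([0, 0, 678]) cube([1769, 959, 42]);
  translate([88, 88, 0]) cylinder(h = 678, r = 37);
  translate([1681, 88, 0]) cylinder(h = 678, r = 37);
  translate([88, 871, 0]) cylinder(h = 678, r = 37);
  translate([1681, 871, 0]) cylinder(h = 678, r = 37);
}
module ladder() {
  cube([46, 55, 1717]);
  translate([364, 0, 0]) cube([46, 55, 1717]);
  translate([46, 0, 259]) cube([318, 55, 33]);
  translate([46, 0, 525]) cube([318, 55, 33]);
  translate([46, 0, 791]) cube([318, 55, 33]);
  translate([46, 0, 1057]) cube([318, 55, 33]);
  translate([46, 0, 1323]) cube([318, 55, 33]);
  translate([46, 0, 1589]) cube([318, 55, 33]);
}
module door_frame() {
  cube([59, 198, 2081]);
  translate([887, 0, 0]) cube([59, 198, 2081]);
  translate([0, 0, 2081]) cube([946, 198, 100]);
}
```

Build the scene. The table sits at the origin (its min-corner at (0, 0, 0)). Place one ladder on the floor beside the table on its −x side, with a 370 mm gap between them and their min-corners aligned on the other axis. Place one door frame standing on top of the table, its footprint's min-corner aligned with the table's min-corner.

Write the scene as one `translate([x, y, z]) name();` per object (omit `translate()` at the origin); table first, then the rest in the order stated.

table();
translate([-780, 0, 0]) ladder();
translate([0, 0, 720]) door_frame();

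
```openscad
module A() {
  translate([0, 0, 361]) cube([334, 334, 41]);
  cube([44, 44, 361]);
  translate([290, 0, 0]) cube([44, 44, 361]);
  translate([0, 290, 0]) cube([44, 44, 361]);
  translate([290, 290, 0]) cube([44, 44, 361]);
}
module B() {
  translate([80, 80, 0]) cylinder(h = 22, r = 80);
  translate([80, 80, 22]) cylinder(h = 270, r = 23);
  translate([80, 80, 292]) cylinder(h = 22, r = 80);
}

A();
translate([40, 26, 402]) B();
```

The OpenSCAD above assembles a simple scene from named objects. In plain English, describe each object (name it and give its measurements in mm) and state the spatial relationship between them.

A is a simple wooden stool: a rectangular seat 334 mm (x) by 334 mm (y), 41 mm thick, top face at z = 402 mm, on four square legs, each 44×44 mm in cross-section. The legs rest on z = 0, each flush with a corner of the seat.

B is a spool: two coaxial disc flanges of radius 80 mm and thickness 22 mm, joined by a core cylinder of radius 23 mm and height 270 mm. The lower flange rests on z = 0 and the three cylinders share a vertical axis.

The spool is on top of the stool.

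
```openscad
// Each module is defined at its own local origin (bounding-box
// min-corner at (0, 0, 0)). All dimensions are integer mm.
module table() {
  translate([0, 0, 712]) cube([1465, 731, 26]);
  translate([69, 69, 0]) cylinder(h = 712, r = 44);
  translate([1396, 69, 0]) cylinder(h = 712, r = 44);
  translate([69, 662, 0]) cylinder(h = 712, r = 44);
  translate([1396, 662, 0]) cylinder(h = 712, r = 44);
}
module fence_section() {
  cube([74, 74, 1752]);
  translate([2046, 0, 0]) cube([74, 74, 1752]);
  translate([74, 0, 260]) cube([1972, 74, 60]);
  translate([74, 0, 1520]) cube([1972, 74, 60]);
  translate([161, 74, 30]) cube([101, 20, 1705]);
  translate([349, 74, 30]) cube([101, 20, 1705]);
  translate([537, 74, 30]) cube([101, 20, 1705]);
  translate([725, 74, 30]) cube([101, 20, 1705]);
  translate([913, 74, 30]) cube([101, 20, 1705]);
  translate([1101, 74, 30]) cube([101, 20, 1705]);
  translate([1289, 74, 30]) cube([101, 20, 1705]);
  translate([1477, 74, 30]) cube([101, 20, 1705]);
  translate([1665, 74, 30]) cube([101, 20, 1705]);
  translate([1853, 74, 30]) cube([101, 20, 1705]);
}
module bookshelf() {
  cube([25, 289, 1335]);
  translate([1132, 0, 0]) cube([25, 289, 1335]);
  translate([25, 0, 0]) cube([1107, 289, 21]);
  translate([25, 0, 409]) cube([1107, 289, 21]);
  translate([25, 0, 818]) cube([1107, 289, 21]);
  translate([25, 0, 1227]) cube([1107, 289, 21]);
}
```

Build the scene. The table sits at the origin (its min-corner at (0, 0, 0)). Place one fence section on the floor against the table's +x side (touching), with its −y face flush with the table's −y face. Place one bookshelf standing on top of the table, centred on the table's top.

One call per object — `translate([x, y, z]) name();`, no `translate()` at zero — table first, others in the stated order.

table();
translate([1465, 0, 0]) fence_section();
translate([154, 221, 738]) bookshelf();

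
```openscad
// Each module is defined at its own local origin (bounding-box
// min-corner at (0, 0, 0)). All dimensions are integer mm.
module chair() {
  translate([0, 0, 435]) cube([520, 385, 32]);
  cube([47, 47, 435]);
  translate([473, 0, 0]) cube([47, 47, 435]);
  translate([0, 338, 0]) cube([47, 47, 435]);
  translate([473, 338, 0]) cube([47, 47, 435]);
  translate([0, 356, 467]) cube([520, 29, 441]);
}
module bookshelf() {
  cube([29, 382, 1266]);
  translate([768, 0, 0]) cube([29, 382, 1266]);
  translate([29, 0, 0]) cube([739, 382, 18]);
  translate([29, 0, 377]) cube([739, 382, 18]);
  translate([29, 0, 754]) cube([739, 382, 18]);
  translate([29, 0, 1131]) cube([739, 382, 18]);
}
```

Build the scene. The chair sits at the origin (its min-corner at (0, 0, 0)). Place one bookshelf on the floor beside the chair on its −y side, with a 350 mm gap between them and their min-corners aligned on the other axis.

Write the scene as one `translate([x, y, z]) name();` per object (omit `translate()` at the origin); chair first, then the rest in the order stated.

chair();
translate([0, -732, 0]) bookshelf();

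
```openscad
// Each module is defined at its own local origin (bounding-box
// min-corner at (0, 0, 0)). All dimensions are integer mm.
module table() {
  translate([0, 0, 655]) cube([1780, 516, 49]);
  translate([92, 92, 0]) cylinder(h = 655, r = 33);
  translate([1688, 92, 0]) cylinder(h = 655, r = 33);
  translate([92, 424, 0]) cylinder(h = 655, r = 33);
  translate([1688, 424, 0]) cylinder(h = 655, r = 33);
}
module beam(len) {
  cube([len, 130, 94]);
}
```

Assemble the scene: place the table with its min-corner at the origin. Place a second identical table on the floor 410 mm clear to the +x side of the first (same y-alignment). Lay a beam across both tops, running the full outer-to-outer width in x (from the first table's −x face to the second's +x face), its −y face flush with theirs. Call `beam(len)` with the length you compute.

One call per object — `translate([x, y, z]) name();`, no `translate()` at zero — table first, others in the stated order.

table();
translate([2190, 0, 0]) table();
translate([0, 0, 704]) beam(3970);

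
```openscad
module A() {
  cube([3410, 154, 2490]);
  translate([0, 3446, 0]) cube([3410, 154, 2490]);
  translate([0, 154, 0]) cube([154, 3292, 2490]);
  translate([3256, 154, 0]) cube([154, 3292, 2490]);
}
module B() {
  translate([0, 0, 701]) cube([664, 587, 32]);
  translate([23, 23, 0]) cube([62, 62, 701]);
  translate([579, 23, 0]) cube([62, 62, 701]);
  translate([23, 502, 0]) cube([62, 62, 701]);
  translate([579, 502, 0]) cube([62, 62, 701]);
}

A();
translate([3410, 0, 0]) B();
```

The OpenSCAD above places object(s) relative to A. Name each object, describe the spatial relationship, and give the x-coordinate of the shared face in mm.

A is a house frame. B is a table. The table is against the house frame's +x side, with their −y faces flush. The x-coordinate of the shared face is 3410 mm.

The house frame's +x face and the table's −x face are both at x = 3410 mm.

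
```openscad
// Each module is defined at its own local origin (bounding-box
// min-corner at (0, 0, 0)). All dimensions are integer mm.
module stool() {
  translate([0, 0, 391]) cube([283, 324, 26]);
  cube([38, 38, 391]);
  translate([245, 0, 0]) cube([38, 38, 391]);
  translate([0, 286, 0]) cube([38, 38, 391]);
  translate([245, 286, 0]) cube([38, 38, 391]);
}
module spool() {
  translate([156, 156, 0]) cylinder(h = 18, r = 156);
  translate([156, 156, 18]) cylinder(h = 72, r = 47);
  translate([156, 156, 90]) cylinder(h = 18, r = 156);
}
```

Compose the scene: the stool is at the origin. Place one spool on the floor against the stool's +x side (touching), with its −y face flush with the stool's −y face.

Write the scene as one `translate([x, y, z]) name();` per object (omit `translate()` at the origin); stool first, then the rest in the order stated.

stool();
translate([283, 0, 0]) spool();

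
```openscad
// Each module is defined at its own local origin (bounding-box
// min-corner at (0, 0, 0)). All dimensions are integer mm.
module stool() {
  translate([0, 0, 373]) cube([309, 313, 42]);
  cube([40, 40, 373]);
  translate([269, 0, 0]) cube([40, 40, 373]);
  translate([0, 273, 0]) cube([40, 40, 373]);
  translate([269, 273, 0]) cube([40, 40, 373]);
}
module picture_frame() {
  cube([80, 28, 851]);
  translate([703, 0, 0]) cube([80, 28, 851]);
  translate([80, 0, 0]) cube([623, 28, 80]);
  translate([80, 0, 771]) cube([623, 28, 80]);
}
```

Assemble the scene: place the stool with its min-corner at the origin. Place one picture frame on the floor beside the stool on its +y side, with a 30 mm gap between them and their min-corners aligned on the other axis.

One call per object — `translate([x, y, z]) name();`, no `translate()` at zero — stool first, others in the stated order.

stool();
translate([0, 343, 0]) picture_frame();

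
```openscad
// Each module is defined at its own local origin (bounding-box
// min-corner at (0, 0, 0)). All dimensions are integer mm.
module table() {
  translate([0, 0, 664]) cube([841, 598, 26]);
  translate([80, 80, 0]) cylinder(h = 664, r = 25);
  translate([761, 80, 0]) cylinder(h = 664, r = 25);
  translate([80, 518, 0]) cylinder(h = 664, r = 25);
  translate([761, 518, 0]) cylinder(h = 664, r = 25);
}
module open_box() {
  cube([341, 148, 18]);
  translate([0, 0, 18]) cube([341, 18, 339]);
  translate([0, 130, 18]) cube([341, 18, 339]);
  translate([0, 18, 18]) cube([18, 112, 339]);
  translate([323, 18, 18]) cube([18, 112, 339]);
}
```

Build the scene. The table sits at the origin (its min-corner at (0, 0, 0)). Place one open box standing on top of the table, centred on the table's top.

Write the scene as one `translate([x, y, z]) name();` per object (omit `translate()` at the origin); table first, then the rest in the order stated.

table();
translate([250, 225, 690]) open_box();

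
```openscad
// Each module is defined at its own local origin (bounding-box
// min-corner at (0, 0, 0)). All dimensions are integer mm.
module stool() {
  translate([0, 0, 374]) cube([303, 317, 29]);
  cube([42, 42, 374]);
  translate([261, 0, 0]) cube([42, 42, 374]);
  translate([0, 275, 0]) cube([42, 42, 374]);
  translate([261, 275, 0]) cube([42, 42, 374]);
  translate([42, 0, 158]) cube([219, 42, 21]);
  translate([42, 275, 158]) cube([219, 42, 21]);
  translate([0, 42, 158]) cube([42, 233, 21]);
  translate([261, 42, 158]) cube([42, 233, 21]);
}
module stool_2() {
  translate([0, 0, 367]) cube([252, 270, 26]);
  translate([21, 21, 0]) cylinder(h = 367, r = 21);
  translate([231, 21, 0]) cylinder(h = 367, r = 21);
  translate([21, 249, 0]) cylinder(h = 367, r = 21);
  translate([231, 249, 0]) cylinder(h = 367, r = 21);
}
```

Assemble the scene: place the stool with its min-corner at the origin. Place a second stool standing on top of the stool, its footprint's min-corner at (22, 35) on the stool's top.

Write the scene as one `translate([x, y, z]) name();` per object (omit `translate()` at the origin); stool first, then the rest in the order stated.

stool();
translate([22, 35, 403]) stool_2();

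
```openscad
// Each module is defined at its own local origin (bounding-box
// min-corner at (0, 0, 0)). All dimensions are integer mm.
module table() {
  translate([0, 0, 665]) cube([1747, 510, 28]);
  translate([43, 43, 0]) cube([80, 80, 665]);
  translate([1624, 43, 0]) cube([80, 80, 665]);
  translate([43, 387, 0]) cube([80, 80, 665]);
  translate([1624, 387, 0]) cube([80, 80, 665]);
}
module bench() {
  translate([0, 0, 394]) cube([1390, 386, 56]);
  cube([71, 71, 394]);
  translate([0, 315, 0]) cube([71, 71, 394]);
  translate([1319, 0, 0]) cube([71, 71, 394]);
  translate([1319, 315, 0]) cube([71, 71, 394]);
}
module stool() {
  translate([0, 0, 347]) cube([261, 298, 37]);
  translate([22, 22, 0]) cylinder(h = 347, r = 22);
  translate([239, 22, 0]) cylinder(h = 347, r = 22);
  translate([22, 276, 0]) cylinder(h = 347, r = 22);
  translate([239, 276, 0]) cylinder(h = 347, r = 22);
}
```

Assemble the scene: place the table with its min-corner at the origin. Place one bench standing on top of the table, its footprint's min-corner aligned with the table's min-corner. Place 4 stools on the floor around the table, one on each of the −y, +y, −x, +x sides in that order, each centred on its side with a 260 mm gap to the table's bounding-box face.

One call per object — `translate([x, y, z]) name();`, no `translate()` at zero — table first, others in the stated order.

table();
translate([0, 0, 693]) bench();
translate([743, -558, 0]) stool();
translate([743, 770, 0]) stool();
translate([-521, 106, 0]) stool();
translate([2007, 106, 0]) stool();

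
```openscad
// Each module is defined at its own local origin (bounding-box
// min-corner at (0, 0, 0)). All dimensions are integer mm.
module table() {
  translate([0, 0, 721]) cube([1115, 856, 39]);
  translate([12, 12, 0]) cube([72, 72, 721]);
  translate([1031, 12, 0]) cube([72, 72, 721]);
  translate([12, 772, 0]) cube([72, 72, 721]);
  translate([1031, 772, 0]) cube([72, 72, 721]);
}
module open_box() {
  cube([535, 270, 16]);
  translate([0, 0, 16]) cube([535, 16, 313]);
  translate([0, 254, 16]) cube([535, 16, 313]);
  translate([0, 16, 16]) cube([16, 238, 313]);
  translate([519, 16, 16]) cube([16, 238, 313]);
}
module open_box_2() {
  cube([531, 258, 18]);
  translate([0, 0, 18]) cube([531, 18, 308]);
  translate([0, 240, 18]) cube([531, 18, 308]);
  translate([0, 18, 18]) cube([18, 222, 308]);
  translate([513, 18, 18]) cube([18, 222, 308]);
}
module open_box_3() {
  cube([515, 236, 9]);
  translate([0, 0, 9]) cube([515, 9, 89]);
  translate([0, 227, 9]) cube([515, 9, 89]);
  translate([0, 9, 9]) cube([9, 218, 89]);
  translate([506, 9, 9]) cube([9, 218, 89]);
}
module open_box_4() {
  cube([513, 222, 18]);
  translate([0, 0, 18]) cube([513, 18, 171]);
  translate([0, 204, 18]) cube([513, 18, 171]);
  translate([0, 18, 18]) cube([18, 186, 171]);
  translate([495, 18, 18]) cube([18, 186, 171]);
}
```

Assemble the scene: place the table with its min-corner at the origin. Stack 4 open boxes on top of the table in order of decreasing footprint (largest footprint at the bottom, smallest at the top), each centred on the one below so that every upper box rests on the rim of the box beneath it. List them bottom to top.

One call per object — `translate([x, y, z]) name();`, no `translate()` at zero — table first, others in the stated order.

table();
translate([290, 293, 760]) open_box();
translate([292, 299, 1089]) open_box_2();
translate([300, 310, 1415]) open_box_3();
translate([301, 317, 1513]) open_box_4();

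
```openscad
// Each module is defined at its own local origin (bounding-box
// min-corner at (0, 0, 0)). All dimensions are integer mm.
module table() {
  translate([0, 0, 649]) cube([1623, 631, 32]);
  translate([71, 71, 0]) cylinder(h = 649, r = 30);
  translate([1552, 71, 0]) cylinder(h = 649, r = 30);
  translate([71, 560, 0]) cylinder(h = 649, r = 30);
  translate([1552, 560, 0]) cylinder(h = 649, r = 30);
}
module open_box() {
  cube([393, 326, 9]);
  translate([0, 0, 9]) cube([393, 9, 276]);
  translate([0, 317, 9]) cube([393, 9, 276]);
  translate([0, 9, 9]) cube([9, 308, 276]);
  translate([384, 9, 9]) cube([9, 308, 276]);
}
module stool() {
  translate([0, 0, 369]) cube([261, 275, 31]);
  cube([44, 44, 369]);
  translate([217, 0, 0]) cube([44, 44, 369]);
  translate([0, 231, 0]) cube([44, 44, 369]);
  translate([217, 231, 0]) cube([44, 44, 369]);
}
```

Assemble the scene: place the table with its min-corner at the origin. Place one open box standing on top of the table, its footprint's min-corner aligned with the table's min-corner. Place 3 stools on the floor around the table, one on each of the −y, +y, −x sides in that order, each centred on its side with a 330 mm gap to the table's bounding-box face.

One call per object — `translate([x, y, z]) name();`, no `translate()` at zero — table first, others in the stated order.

table();
translate([0, 0, 681]) open_box();
translate([681, -605, 0]) stool();
translate([681, 961, 0]) stool();
translate([-591, 178, 0]) stool();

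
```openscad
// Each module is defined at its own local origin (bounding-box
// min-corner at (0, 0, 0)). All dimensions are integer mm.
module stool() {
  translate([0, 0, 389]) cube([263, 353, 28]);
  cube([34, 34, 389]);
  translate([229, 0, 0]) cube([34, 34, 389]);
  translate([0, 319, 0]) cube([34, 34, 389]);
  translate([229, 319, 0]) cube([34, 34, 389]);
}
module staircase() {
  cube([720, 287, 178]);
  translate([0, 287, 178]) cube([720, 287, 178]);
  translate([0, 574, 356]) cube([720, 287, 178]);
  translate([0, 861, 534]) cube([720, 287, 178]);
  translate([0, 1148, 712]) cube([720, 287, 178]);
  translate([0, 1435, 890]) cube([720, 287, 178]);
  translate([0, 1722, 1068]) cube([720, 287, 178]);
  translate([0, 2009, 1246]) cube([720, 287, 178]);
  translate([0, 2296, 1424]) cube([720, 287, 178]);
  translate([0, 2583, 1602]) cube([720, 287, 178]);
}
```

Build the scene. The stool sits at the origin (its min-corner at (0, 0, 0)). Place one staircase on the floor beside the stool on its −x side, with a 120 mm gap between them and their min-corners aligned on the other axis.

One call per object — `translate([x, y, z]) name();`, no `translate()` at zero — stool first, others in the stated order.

stool();
translate([-840, 0, 0]) staircase();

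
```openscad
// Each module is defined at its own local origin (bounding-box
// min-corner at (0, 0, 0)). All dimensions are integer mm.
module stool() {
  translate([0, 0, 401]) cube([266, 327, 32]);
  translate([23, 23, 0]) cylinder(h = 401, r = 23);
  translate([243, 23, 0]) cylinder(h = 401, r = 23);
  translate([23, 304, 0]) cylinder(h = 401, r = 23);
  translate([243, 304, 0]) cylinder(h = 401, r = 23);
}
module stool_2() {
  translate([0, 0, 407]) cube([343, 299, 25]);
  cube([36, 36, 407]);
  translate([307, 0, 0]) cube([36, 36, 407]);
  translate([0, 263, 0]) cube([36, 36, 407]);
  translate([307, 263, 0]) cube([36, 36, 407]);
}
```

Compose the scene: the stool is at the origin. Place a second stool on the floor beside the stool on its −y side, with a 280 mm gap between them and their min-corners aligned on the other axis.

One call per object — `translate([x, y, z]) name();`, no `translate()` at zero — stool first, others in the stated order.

stool();
translate([0, -579, 0]) stool_2();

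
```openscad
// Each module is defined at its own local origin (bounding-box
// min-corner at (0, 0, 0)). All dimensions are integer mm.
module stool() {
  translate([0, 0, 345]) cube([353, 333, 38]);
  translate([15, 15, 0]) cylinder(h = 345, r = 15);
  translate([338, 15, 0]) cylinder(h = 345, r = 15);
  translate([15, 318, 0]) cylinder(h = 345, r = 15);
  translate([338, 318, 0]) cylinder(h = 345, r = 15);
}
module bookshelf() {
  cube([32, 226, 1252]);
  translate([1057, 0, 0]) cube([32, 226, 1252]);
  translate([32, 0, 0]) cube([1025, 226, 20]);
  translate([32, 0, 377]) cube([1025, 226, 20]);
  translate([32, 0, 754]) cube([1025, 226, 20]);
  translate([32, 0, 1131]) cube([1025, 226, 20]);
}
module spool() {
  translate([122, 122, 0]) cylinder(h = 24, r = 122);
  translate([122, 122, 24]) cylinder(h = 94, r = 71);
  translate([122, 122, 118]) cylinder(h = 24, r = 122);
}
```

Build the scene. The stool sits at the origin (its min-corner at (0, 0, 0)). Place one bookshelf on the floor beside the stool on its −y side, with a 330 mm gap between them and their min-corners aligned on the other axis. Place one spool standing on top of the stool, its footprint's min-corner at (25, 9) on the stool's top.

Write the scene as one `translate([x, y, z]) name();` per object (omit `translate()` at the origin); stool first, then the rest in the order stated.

stool();
translate([0, -556, 0]) bookshelf();
translate([25, 9, 383]) spool();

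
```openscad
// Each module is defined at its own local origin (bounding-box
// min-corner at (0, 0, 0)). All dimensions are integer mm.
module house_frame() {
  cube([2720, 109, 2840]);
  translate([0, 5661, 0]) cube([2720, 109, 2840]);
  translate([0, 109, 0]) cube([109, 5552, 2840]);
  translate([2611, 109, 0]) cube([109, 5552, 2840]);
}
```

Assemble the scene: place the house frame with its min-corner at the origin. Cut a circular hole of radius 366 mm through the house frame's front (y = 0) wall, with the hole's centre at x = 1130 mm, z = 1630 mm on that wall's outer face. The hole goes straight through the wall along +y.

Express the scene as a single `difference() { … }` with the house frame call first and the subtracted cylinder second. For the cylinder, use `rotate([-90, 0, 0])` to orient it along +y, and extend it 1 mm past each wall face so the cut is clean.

difference() {
  house_frame();
  translate([1130, -1, 1630]) rotate([-90, 0, 0]) cylinder(h = 111, r = 366);
}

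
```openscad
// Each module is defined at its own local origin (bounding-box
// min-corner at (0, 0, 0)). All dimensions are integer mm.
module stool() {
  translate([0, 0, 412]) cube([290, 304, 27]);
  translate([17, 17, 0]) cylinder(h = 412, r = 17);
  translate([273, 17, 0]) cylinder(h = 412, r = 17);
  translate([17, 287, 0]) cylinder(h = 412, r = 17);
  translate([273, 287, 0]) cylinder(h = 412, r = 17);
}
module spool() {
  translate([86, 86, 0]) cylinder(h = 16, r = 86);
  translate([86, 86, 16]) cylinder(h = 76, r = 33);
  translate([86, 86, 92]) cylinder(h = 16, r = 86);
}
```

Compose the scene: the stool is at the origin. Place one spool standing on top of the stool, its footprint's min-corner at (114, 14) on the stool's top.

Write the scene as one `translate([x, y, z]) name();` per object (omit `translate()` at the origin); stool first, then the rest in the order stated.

stool();
translate([114, 14, 439]) spool();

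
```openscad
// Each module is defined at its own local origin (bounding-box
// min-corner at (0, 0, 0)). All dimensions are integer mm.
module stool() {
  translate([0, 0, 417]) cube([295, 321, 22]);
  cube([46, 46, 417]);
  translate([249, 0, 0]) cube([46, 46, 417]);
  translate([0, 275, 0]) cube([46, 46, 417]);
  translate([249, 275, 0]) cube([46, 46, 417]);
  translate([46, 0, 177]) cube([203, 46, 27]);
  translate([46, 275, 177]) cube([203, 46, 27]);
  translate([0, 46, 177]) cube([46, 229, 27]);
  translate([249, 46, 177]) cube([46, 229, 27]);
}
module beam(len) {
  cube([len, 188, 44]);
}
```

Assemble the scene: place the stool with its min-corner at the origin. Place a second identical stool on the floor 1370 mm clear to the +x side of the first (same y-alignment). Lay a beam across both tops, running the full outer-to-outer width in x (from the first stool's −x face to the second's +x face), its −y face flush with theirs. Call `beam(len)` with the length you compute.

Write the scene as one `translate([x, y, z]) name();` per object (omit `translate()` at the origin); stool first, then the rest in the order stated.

stool();
translate([1665, 0, 0]) stool();
translate([0, 0, 439]) beam(1960);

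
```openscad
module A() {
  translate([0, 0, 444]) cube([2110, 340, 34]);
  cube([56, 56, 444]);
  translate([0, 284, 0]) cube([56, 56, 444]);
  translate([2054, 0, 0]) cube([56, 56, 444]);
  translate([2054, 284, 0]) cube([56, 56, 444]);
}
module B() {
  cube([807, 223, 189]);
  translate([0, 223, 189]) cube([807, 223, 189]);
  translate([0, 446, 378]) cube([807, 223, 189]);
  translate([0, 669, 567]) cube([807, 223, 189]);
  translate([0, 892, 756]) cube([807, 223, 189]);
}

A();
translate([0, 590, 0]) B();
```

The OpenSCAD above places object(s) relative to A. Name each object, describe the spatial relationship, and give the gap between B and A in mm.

A is a bench. B is a staircase. The staircase is on the floor beside the bench on its +y side. The gap between the staircase and the bench is 250 mm.

The staircase's nearest face is 250 mm from the bench's +y face.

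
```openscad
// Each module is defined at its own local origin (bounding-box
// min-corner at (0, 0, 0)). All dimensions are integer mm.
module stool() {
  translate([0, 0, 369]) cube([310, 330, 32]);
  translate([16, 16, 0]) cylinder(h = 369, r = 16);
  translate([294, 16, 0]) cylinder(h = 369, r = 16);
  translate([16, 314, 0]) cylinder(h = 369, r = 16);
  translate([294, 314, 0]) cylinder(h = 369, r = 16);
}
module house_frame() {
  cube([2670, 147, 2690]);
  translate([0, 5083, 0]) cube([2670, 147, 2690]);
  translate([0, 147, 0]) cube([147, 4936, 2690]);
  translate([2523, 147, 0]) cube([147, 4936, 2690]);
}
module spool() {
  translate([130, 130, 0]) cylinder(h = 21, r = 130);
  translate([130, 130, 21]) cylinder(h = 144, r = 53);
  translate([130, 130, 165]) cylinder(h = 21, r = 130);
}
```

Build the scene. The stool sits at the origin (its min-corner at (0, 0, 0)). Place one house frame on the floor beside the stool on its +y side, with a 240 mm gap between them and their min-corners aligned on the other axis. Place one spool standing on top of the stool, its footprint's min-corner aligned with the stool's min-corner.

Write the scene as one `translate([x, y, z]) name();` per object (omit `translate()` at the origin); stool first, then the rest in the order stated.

stool();
translate([0, 570, 0]) house_frame();
translate([0, 0, 401]) spool();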